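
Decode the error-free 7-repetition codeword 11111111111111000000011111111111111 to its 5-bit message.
Split into 7-bit blocks: 1111111 1111111 0000000 1111111 1111111
Data = 11011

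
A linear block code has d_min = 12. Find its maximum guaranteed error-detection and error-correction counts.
(a) Detection requires d_min ≥ e+1, so e ≤ d_min − 1 = 11.
(b) Correction requires d_min ≥ 2t+1, so t ≤ ⌊(d_min − 1)/2⌋ = ⌊11/2⌋ = 5.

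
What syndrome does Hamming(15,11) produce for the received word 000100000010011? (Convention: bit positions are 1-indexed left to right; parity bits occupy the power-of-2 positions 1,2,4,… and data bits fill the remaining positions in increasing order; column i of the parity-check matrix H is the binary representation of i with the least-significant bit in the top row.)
Syndrome s = H · r^T (mod 2), r = 000100000010011:
  s[0] = (101010101010101)·(000100000010011) mod 2 = 0+0+0+0+0+0+0+0+0+0+1+0+0+0+1 mod 2 = 0
  s[1] = (011001100110011)·(000100000010011) mod 2 = 0+0+0+0+0+0+0+0+0+0+1+0+0+1+1 mod 2 = 1
  s[2] = (000111100001111)·(000100000010011) mod 2 = 0+0+0+1+0+0+0+0+0+0+0+0+0+1+1 mod 2 = 1
  s[3] = (000000011111111)·(000100000010011) mod 2 = 0+0+0+0+0+0+0+0+0+0+1+0+0+1+1 mod 2 = 1
Syndrome = 0111
Non-zero syndrome: error at position 14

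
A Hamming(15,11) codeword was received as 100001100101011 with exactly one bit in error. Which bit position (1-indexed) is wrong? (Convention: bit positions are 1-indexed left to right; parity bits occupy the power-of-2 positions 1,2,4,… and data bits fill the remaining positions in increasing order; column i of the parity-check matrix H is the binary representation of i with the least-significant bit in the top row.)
Syndrome s = H · r^T (mod 2), r = 100001100101011:
  s[0] = (101010101010101)·(100001100101011) mod 2 = 1+0+0+0+0+0+1+0+0+0+0+0+0+0+1 mod 2 = 1
  s[1] = (011001100110011)·(100001100101011) mod 2 = 0+0+0+0+0+1+1+0+0+1+0+0+0+1+1 mod 2 = 1
  s[2] = (000111100001111)·(100001100101011) mod 2 = 0+0+0+0+0+1+1+0+0+0+0+1+0+1+1 mod 2 = 1
  s[3] = (000000011111111)·(100001100101011) mod 2 = 0+0+0+0+0+0+0+0+0+1+0+1+0+1+1 mod 2 = 0
Syndrome = 1110
Column i of H is the binary representation of i, so the syndrome is the binary index of the flipped bit.
Read s = 1110 with s[0] as LSB: 1·2^0 + 1·2^1 + 1·2^2 + 0·2^3 = 7.
Error is at bit position 7.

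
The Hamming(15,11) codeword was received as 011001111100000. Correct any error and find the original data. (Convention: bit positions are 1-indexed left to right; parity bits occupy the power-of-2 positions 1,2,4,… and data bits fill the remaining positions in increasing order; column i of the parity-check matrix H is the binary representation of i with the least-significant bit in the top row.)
Syndrome s = H · r^T (mod 2), r = 011001111100000:
  s[0] = (101010101010101)·(011001111100000) mod 2 = 0+0+1+0+0+0+1+0+1+0+0+0+0+0+0 mod 2 = 1
  s[1] = (011001100110011)·(011001111100000) mod 2 = 0+1+1+0+0+1+1+0+0+1+0+0+0+0+0 mod 2 = 1
  s[2] = (000111100001111)·(011001111100000) mod 2 = 0+0+0+0+0+1+1+0+0+0+0+0+0+0+0 mod 2 = 0
  s[3] = (000000011111111)·(011001111100000) mod 2 = 0+0+0+0+0+0+0+1+1+1+0+0+0+0+0 mod 2 = 1
Syndrome = 1101
Column 11 of H equals this syndrome → error at bit 11 (1-indexed).
Flip bit 11: 011001111100000 → 011001111110000
Extract data bits at positions {3,5,6,7,9,10,11,12,13,14,15}: 10111110000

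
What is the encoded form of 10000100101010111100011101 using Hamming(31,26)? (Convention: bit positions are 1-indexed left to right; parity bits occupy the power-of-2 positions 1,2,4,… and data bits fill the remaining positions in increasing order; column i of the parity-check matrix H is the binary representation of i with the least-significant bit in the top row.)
Codeword c = d · G (mod 2), d = 10000100101010111100011101:
  c[0] = d·G[:,0] = (10000100101010111100011101)·(11011010101101010101010101) mod 2 = 1+0+0+0+0+0+0+0+1+0+1+0+0+0+0+1+0+1+0+0+0+1+0+1+0+1 mod 2 = 0
  c[1] = d·G[:,1] = (10000100101010111100011101)·(10110110011011001100110011) mod 2 = 1+0+0+0+0+1+0+0+0+0+1+0+1+0+0+0+1+1+0+0+0+1+0+0+0+1 mod 2 = 0
  c[2] = d·G[:,2] = (10000100101010111100011101)·(10000000000000000000000000) mod 2 = 1+0+0+0+0+0+0+0+0+0+0+0+0+0+0+0+0+0+0+0+0+0+0+0+0+0 mod 2 = 1
  c[3] = d·G[:,3] = (10000100101010111100011101)·(01110001111000111100001111) mod 2 = 0+0+0+0+0+0+0+0+1+0+1+0+0+0+1+1+1+1+0+0+0+0+1+1+0+1 mod 2 = 1
  c[4] = d·G[:,4] = (10000100101010111100011101)·(01000000000000000000000000) mod 2 = 0+0+0+0+0+0+0+0+0+0+0+0+0+0+0+0+0+0+0+0+0+0+0+0+0+0 mod 2 = 0
  c[5] = d·G[:,5] = (10000100101010111100011101)·(00100000000000000000000000) mod 2 = 0+0+0+0+0+0+0+0+0+0+0+0+0+0+0+0+0+0+0+0+0+0+0+0+0+0 mod 2 = 0
  c[6] = d·G[:,6] = (10000100101010111100011101)·(00010000000000000000000000) mod 2 = 0+0+0+0+0+0+0+0+0+0+0+0+0+0+0+0+0+0+0+0+0+0+0+0+0+0 mod 2 = 0
  c[7] = d·G[:,7] = (10000100101010111100011101)·(00001111111000000011111111) mod 2 = 0+0+0+0+0+1+0+0+1+0+1+0+0+0+0+0+0+0+0+0+0+1+1+1+0+1 mod 2 = 1
  c[8] = d·G[:,8] = (10000100101010111100011101)·(00001000000000000000000000) mod 2 = 0+0+0+0+0+0+0+0+0+0+0+0+0+0+0+0+0+0+0+0+0+0+0+0+0+0 mod 2 = 0
  c[9] = d·G[:,9] = (10000100101010111100011101)·(00000100000000000000000000) mod 2 = 0+0+0+0+0+1+0+0+0+0+0+0+0+0+0+0+0+0+0+0+0+0+0+0+0+0 mod 2 = 1
  c[10] = d·G[:,10] = (10000100101010111100011101)·(00000010000000000000000000) mod 2 = 0+0+0+0+0+0+0+0+0+0+0+0+0+0+0+0+0+0+0+0+0+0+0+0+0+0 mod 2 = 0
  c[11] = d·G[:,11] = (10000100101010111100011101)·(00000001000000000000000000) mod 2 = 0+0+0+0+0+0+0+0+0+0+0+0+0+0+0+0+0+0+0+0+0+0+0+0+0+0 mod 2 = 0
  c[12] = d·G[:,12] = (10000100101010111100011101)·(00000000100000000000000000) mod 2 = 0+0+0+0+0+0+0+0+1+0+0+0+0+0+0+0+0+0+0+0+0+0+0+0+0+0 mod 2 = 1
  c[13] = d·G[:,13] = (10000100101010111100011101)·(00000000010000000000000000) mod 2 = 0+0+0+0+0+0+0+0+0+0+0+0+0+0+0+0+0+0+0+0+0+0+0+0+0+0 mod 2 = 0
  c[14] = d·G[:,14] = (10000100101010111100011101)·(00000000001000000000000000) mod 2 = 0+0+0+0+0+0+0+0+0+0+1+0+0+0+0+0+0+0+0+0+0+0+0+0+0+0 mod 2 = 1
  c[15] = d·G[:,15] = (10000100101010111100011101)·(00000000000111111111111111) mod 2 = 0+0+0+0+0+0+0+0+0+0+0+0+1+0+1+1+1+1+0+0+0+1+1+1+0+1 mod 2 = 1
  c[16] = d·G[:,16] = (10000100101010111100011101)·(00000000000100000000000000) mod 2 = 0+0+0+0+0+0+0+0+0+0+0+0+0+0+0+0+0+0+0+0+0+0+0+0+0+0 mod 2 = 0
  c[17] = d·G[:,17] = (10000100101010111100011101)·(00000000000010000000000000) mod 2 = 0+0+0+0+0+0+0+0+0+0+0+0+1+0+0+0+0+0+0+0+0+0+0+0+0+0 mod 2 = 1
  c[18] = d·G[:,18] = (10000100101010111100011101)·(00000000000001000000000000) mod 2 = 0+0+0+0+0+0+0+0+0+0+0+0+0+0+0+0+0+0+0+0+0+0+0+0+0+0 mod 2 = 0
  c[19] = d·G[:,19] = (10000100101010111100011101)·(00000000000000100000000000) mod 2 = 0+0+0+0+0+0+0+0+0+0+0+0+0+0+1+0+0+0+0+0+0+0+0+0+0+0 mod 2 = 1
  c[20] = d·G[:,20] = (10000100101010111100011101)·(00000000000000010000000000) mod 2 = 0+0+0+0+0+0+0+0+0+0+0+0+0+0+0+1+0+0+0+0+0+0+0+0+0+0 mod 2 = 1
  c[21] = d·G[:,21] = (10000100101010111100011101)·(00000000000000001000000000) mod 2 = 0+0+0+0+0+0+0+0+0+0+0+0+0+0+0+0+1+0+0+0+0+0+0+0+0+0 mod 2 = 1
  c[22] = d·G[:,22] = (10000100101010111100011101)·(00000000000000000100000000) mod 2 = 0+0+0+0+0+0+0+0+0+0+0+0+0+0+0+0+0+1+0+0+0+0+0+0+0+0 mod 2 = 1
  c[23] = d·G[:,23] = (10000100101010111100011101)·(00000000000000000010000000) mod 2 = 0+0+0+0+0+0+0+0+0+0+0+0+0+0+0+0+0+0+0+0+0+0+0+0+0+0 mod 2 = 0
  c[24] = d·G[:,24] = (10000100101010111100011101)·(00000000000000000001000000) mod 2 = 0+0+0+0+0+0+0+0+0+0+0+0+0+0+0+0+0+0+0+0+0+0+0+0+0+0 mod 2 = 0
  c[25] = d·G[:,25] = (10000100101010111100011101)·(00000000000000000000100000) mod 2 = 0+0+0+0+0+0+0+0+0+0+0+0+0+0+0+0+0+0+0+0+0+0+0+0+0+0 mod 2 = 0
  c[26] = d·G[:,26] = (10000100101010111100011101)·(00000000000000000000010000) mod 2 = 0+0+0+0+0+0+0+0+0+0+0+0+0+0+0+0+0+0+0+0+0+1+0+0+0+0 mod 2 = 1
  c[27] = d·G[:,27] = (10000100101010111100011101)·(00000000000000000000001000) mod 2 = 0+0+0+0+0+0+0+0+0+0+0+0+0+0+0+0+0+0+0+0+0+0+1+0+0+0 mod 2 = 1
  c[28] = d·G[:,28] = (10000100101010111100011101)·(00000000000000000000000100) mod 2 = 0+0+0+0+0+0+0+0+0+0+0+0+0+0+0+0+0+0+0+0+0+0+0+1+0+0 mod 2 = 1
  c[29] = d·G[:,29] = (10000100101010111100011101)·(00000000000000000000000010) mod 2 = 0+0+0+0+0+0+0+0+0+0+0+0+0+0+0+0+0+0+0+0+0+0+0+0+0+0 mod 2 = 0
  c[30] = d·G[:,30] = (10000100101010111100011101)·(00000000000000000000000001) mod 2 = 0+0+0+0+0+0+0+0+0+0+0+0+0+0+0+0+0+0+0+0+0+0+0+0+0+1 mod 2 = 1
Codeword = 0011000101001011010111100011101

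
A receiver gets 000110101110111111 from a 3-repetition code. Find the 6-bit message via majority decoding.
Split into 3-bit blocks and majority-vote each:
  block 1 = 000: 0 ones, 3 zeros → 0
  block 2 = 110: 2 ones, 1 zeros → 1
  block 3 = 101: 2 ones, 1 zeros → 1
  block 4 = 110: 2 ones, 1 zeros → 1
  block 5 = 111: 3 ones, 0 zeros → 1
  block 6 = 111: 3 ones, 0 zeros → 1
Decoded = 011111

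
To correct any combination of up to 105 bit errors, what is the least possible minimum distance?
Correcting t errors requires d_min ≥ 2t + 1 = 2·105 + 1 = 211.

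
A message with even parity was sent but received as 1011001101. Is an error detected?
Sum of received bits: 1+0+1+1+0+0+1+1+0+1 = 6; 6 mod 2 = 0. Result is 0 → no error detected.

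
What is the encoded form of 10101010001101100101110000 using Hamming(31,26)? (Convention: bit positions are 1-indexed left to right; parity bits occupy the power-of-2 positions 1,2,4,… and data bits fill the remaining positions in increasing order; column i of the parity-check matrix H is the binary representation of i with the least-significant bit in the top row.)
Codeword c = d · G (mod 2), d = 10101010001101100101110000:
  c[0] = d·G[:,0] = (10101010001101100101110000)·(11011010101101010101010101) mod 2 = 1+0+0+0+1+0+1+0+0+0+1+1+0+1+0+0+0+1+0+1+0+1+0+0+0+0 mod 2 = 1
  c[1] = d·G[:,1] = (10101010001101100101110000)·(10110110011011001100110011) mod 2 = 1+0+1+0+0+0+1+0+0+0+1+0+0+1+0+0+0+1+0+0+1+1+0+0+0+0 mod 2 = 0
  c[2] = d·G[:,2] = (10101010001101100101110000)·(10000000000000000000000000) mod 2 = 1+0+0+0+0+0+0+0+0+0+0+0+0+0+0+0+0+0+0+0+0+0+0+0+0+0 mod 2 = 1
  c[3] = d·G[:,3] = (10101010001101100101110000)·(01110001111000111100001111) mod 2 = 0+0+1+0+0+0+0+0+0+0+1+0+0+0+1+0+0+1+0+0+0+0+0+0+0+0 mod 2 = 0
  c[4] = d·G[:,4] = (10101010001101100101110000)·(01000000000000000000000000) mod 2 = 0+0+0+0+0+0+0+0+0+0+0+0+0+0+0+0+0+0+0+0+0+0+0+0+0+0 mod 2 = 0
  c[5] = d·G[:,5] = (10101010001101100101110000)·(00100000000000000000000000) mod 2 = 0+0+1+0+0+0+0+0+0+0+0+0+0+0+0+0+0+0+0+0+0+0+0+0+0+0 mod 2 = 1
  c[6] = d·G[:,6] = (10101010001101100101110000)·(00010000000000000000000000) mod 2 = 0+0+0+0+0+0+0+0+0+0+0+0+0+0+0+0+0+0+0+0+0+0+0+0+0+0 mod 2 = 0
  c[7] = d·G[:,7] = (10101010001101100101110000)·(00001111111000000011111111) mod 2 = 0+0+0+0+1+0+1+0+0+0+1+0+0+0+0+0+0+0+0+1+1+1+0+0+0+0 mod 2 = 0
  c[8] = d·G[:,8] = (10101010001101100101110000)·(00001000000000000000000000) mod 2 = 0+0+0+0+1+0+0+0+0+0+0+0+0+0+0+0+0+0+0+0+0+0+0+0+0+0 mod 2 = 1
  c[9] = d·G[:,9] = (10101010001101100101110000)·(00000100000000000000000000) mod 2 = 0+0+0+0+0+0+0+0+0+0+0+0+0+0+0+0+0+0+0+0+0+0+0+0+0+0 mod 2 = 0
  c[10] = d·G[:,10] = (10101010001101100101110000)·(00000010000000000000000000) mod 2 = 0+0+0+0+0+0+1+0+0+0+0+0+0+0+0+0+0+0+0+0+0+0+0+0+0+0 mod 2 = 1
  c[11] = d·G[:,11] = (10101010001101100101110000)·(00000001000000000000000000) mod 2 = 0+0+0+0+0+0+0+0+0+0+0+0+0+0+0+0+0+0+0+0+0+0+0+0+0+0 mod 2 = 0
  c[12] = d·G[:,12] = (10101010001101100101110000)·(00000000100000000000000000) mod 2 = 0+0+0+0+0+0+0+0+0+0+0+0+0+0+0+0+0+0+0+0+0+0+0+0+0+0 mod 2 = 0
  c[13] = d·G[:,13] = (10101010001101100101110000)·(00000000010000000000000000) mod 2 = 0+0+0+0+0+0+0+0+0+0+0+0+0+0+0+0+0+0+0+0+0+0+0+0+0+0 mod 2 = 0
  c[14] = d·G[:,14] = (10101010001101100101110000)·(00000000001000000000000000) mod 2 = 0+0+0+0+0+0+0+0+0+0+1+0+0+0+0+0+0+0+0+0+0+0+0+0+0+0 mod 2 = 1
  c[15] = d·G[:,15] = (10101010001101100101110000)·(00000000000111111111111111) mod 2 = 0+0+0+0+0+0+0+0+0+0+0+1+0+1+1+0+0+1+0+1+1+1+0+0+0+0 mod 2 = 1
  c[16] = d·G[:,16] = (10101010001101100101110000)·(00000000000100000000000000) mod 2 = 0+0+0+0+0+0+0+0+0+0+0+1+0+0+0+0+0+0+0+0+0+0+0+0+0+0 mod 2 = 1
  c[17] = d·G[:,17] = (10101010001101100101110000)·(00000000000010000000000000) mod 2 = 0+0+0+0+0+0+0+0+0+0+0+0+0+0+0+0+0+0+0+0+0+0+0+0+0+0 mod 2 = 0
  c[18] = d·G[:,18] = (10101010001101100101110000)·(00000000000001000000000000) mod 2 = 0+0+0+0+0+0+0+0+0+0+0+0+0+1+0+0+0+0+0+0+0+0+0+0+0+0 mod 2 = 1
  c[19] = d·G[:,19] = (10101010001101100101110000)·(00000000000000100000000000) mod 2 = 0+0+0+0+0+0+0+0+0+0+0+0+0+0+1+0+0+0+0+0+0+0+0+0+0+0 mod 2 = 1
  c[20] = d·G[:,20] = (10101010001101100101110000)·(00000000000000010000000000) mod 2 = 0+0+0+0+0+0+0+0+0+0+0+0+0+0+0+0+0+0+0+0+0+0+0+0+0+0 mod 2 = 0
  c[21] = d·G[:,21] = (10101010001101100101110000)·(00000000000000001000000000) mod 2 = 0+0+0+0+0+0+0+0+0+0+0+0+0+0+0+0+0+0+0+0+0+0+0+0+0+0 mod 2 = 0
  c[22] = d·G[:,22] = (10101010001101100101110000)·(00000000000000000100000000) mod 2 = 0+0+0+0+0+0+0+0+0+0+0+0+0+0+0+0+0+1+0+0+0+0+0+0+0+0 mod 2 = 1
  c[23] = d·G[:,23] = (10101010001101100101110000)·(00000000000000000010000000) mod 2 = 0+0+0+0+0+0+0+0+0+0+0+0+0+0+0+0+0+0+0+0+0+0+0+0+0+0 mod 2 = 0
  c[24] = d·G[:,24] = (10101010001101100101110000)·(00000000000000000001000000) mod 2 = 0+0+0+0+0+0+0+0+0+0+0+0+0+0+0+0+0+0+0+1+0+0+0+0+0+0 mod 2 = 1
  c[25] = d·G[:,25] = (10101010001101100101110000)·(00000000000000000000100000) mod 2 = 0+0+0+0+0+0+0+0+0+0+0+0+0+0+0+0+0+0+0+0+1+0+0+0+0+0 mod 2 = 1
  c[26] = d·G[:,26] = (10101010001101100101110000)·(00000000000000000000010000) mod 2 = 0+0+0+0+0+0+0+0+0+0+0+0+0+0+0+0+0+0+0+0+0+1+0+0+0+0 mod 2 = 1
  c[27] = d·G[:,27] = (10101010001101100101110000)·(00000000000000000000001000) mod 2 = 0+0+0+0+0+0+0+0+0+0+0+0+0+0+0+0+0+0+0+0+0+0+0+0+0+0 mod 2 = 0
  c[28] = d·G[:,28] = (10101010001101100101110000)·(00000000000000000000000100) mod 2 = 0+0+0+0+0+0+0+0+0+0+0+0+0+0+0+0+0+0+0+0+0+0+0+0+0+0 mod 2 = 0
  c[29] = d·G[:,29] = (10101010001101100101110000)·(00000000000000000000000010) mod 2 = 0+0+0+0+0+0+0+0+0+0+0+0+0+0+0+0+0+0+0+0+0+0+0+0+0+0 mod 2 = 0
  c[30] = d·G[:,30] = (10101010001101100101110000)·(00000000000000000000000001) mod 2 = 0+0+0+0+0+0+0+0+0+0+0+0+0+0+0+0+0+0+0+0+0+0+0+0+0+0 mod 2 = 0
Codeword = 1010010010100011101100101110000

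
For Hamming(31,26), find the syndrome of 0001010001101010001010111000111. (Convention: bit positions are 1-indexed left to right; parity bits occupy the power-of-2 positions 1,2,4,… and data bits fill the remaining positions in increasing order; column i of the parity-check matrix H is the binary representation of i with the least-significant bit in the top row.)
Syndrome s = H · r^T (mod 2), r = 0001010001101010001010111000111:
  s[0] = (1010101010101010101010101010101)·(0001010001101010001010111000111) mod 2 = 0+0+0+0+0+0+0+0+0+0+1+0+1+0+1+0+0+0+1+0+1+0+1+0+1+0+0+0+1+0+1 mod 2 = 1
  s[1] = (0110011001100110011001100110011)·(0001010001101010001010111000111) mod 2 = 0+0+0+0+0+1+0+0+0+1+1+0+0+0+1+0+0+0+1+0+0+0+1+0+0+0+0+0+0+1+1 mod 2 = 0
  s[2] = (0001111000011110000111100001111)·(0001010001101010001010111000111) mod 2 = 0+0+0+1+0+1+0+0+0+0+0+0+1+0+1+0+0+0+0+0+1+0+1+0+0+0+0+0+1+1+1 mod 2 = 1
  s[3] = (0000000111111110000000011111111)·(0001010001101010001010111000111) mod 2 = 0+0+0+0+0+0+0+0+0+1+1+0+1+0+1+0+0+0+0+0+0+0+0+1+1+0+0+0+1+1+1 mod 2 = 1
  s[4] = (0000000000000001111111111111111)·(0001010001101010001010111000111) mod 2 = 0+0+0+0+0+0+0+0+0+0+0+0+0+0+0+0+0+0+1+0+1+0+1+1+1+0+0+0+1+1+1 mod 2 = 0
Syndrome = 10110
Non-zero syndrome: error at position 13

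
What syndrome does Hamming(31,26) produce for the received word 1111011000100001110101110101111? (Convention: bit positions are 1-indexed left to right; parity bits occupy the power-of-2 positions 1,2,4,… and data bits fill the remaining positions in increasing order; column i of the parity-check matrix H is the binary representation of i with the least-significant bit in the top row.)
Syndrome s = H · r^T (mod 2), r = 1111011000100001110101110101111:
  s[0] = (1010101010101010101010101010101)·(1111011000100001110101110101111) mod 2 = 1+0+1+0+0+0+1+0+0+0+1+0+0+0+0+0+1+0+0+0+0+0+1+0+0+0+0+0+1+0+1 mod 2 = 0
  s[1] = (0110011001100110011001100110011)·(1111011000100001110101110101111) mod 2 = 0+1+1+0+0+1+1+0+0+0+1+0+0+0+0+0+0+1+0+0+0+1+1+0+0+1+0+0+0+1+1 mod 2 = 1
  s[2] = (0001111000011110000111100001111)·(1111011000100001110101110101111) mod 2 = 0+0+0+1+0+1+1+0+0+0+0+0+0+0+0+0+0+0+0+1+0+1+1+0+0+0+0+1+1+1+1 mod 2 = 0
  s[3] = (0000000111111110000000011111111)·(1111011000100001110101110101111) mod 2 = 0+0+0+0+0+0+0+0+0+0+1+0+0+0+0+0+0+0+0+0+0+0+0+1+0+1+0+1+1+1+1 mod 2 = 1
  s[4] = (0000000000000001111111111111111)·(1111011000100001110101110101111) mod 2 = 0+0+0+0+0+0+0+0+0+0+0+0+0+0+0+1+1+1+0+1+0+1+1+1+0+1+0+1+1+1+1 mod 2 = 0
Syndrome = 01010
Non-zero syndrome: error at position 10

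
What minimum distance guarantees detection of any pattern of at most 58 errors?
Detecting e errors requires d_min ≥ e + 1 = 58 + 1 = 59.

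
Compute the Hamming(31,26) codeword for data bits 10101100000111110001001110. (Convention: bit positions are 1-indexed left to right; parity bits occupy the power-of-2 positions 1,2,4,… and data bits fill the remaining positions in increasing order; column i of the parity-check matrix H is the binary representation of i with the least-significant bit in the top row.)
Codeword c = d · G (mod 2), d = 10101100000111110001001110:
  c[0] = d·G[:,0] = (10101100000111110001001110)·(11011010101101010101010101) mod 2 = 1+0+0+0+1+0+0+0+0+0+0+1+0+1+0+1+0+0+0+1+0+0+0+1+0+0 mod 2 = 1
  c[1] = d·G[:,1] = (10101100000111110001001110)·(10110110011011001100110011) mod 2 = 1+0+1+0+0+1+0+0+0+0+0+0+1+1+0+0+0+0+0+0+0+0+0+0+1+0 mod 2 = 0
  c[2] = d·G[:,2] = (10101100000111110001001110)·(10000000000000000000000000) mod 2 = 1+0+0+0+0+0+0+0+0+0+0+0+0+0+0+0+0+0+0+0+0+0+0+0+0+0 mod 2 = 1
  c[3] = d·G[:,3] = (10101100000111110001001110)·(01110001111000111100001111) mod 2 = 0+0+1+0+0+0+0+0+0+0+0+0+0+0+1+1+0+0+0+0+0+0+1+1+1+0 mod 2 = 0
  c[4] = d·G[:,4] = (10101100000111110001001110)·(01000000000000000000000000) mod 2 = 0+0+0+0+0+0+0+0+0+0+0+0+0+0+0+0+0+0+0+0+0+0+0+0+0+0 mod 2 = 0
  c[5] = d·G[:,5] = (10101100000111110001001110)·(00100000000000000000000000) mod 2 = 0+0+1+0+0+0+0+0+0+0+0+0+0+0+0+0+0+0+0+0+0+0+0+0+0+0 mod 2 = 1
  c[6] = d·G[:,6] = (10101100000111110001001110)·(00010000000000000000000000) mod 2 = 0+0+0+0+0+0+0+0+0+0+0+0+0+0+0+0+0+0+0+0+0+0+0+0+0+0 mod 2 = 0
  c[7] = d·G[:,7] = (10101100000111110001001110)·(00001111111000000011111111) mod 2 = 0+0+0+0+1+1+0+0+0+0+0+0+0+0+0+0+0+0+0+1+0+0+1+1+1+0 mod 2 = 0
  c[8] = d·G[:,8] = (10101100000111110001001110)·(00001000000000000000000000) mod 2 = 0+0+0+0+1+0+0+0+0+0+0+0+0+0+0+0+0+0+0+0+0+0+0+0+0+0 mod 2 = 1
  c[9] = d·G[:,9] = (10101100000111110001001110)·(00000100000000000000000000) mod 2 = 0+0+0+0+0+1+0+0+0+0+0+0+0+0+0+0+0+0+0+0+0+0+0+0+0+0 mod 2 = 1
  c[10] = d·G[:,10] = (10101100000111110001001110)·(00000010000000000000000000) mod 2 = 0+0+0+0+0+0+0+0+0+0+0+0+0+0+0+0+0+0+0+0+0+0+0+0+0+0 mod 2 = 0
  c[11] = d·G[:,11] = (10101100000111110001001110)·(00000001000000000000000000) mod 2 = 0+0+0+0+0+0+0+0+0+0+0+0+0+0+0+0+0+0+0+0+0+0+0+0+0+0 mod 2 = 0
  c[12] = d·G[:,12] = (10101100000111110001001110)·(00000000100000000000000000) mod 2 = 0+0+0+0+0+0+0+0+0+0+0+0+0+0+0+0+0+0+0+0+0+0+0+0+0+0 mod 2 = 0
  c[13] = d·G[:,13] = (10101100000111110001001110)·(00000000010000000000000000) mod 2 = 0+0+0+0+0+0+0+0+0+0+0+0+0+0+0+0+0+0+0+0+0+0+0+0+0+0 mod 2 = 0
  c[14] = d·G[:,14] = (10101100000111110001001110)·(00000000001000000000000000) mod 2 = 0+0+0+0+0+0+0+0+0+0+0+0+0+0+0+0+0+0+0+0+0+0+0+0+0+0 mod 2 = 0
  c[15] = d·G[:,15] = (10101100000111110001001110)·(00000000000111111111111111) mod 2 = 0+0+0+0+0+0+0+0+0+0+0+1+1+1+1+1+0+0+0+1+0+0+1+1+1+0 mod 2 = 1
  c[16] = d·G[:,16] = (10101100000111110001001110)·(00000000000100000000000000) mod 2 = 0+0+0+0+0+0+0+0+0+0+0+1+0+0+0+0+0+0+0+0+0+0+0+0+0+0 mod 2 = 1
  c[17] = d·G[:,17] = (10101100000111110001001110)·(00000000000010000000000000) mod 2 = 0+0+0+0+0+0+0+0+0+0+0+0+1+0+0+0+0+0+0+0+0+0+0+0+0+0 mod 2 = 1
  c[18] = d·G[:,18] = (10101100000111110001001110)·(00000000000001000000000000) mod 2 = 0+0+0+0+0+0+0+0+0+0+0+0+0+1+0+0+0+0+0+0+0+0+0+0+0+0 mod 2 = 1
  c[19] = d·G[:,19] = (10101100000111110001001110)·(00000000000000100000000000) mod 2 = 0+0+0+0+0+0+0+0+0+0+0+0+0+0+1+0+0+0+0+0+0+0+0+0+0+0 mod 2 = 1
  c[20] = d·G[:,20] = (10101100000111110001001110)·(00000000000000010000000000) mod 2 = 0+0+0+0+0+0+0+0+0+0+0+0+0+0+0+1+0+0+0+0+0+0+0+0+0+0 mod 2 = 1
  c[21] = d·G[:,21] = (10101100000111110001001110)·(00000000000000001000000000) mod 2 = 0+0+0+0+0+0+0+0+0+0+0+0+0+0+0+0+0+0+0+0+0+0+0+0+0+0 mod 2 = 0
  c[22] = d·G[:,22] = (10101100000111110001001110)·(00000000000000000100000000) mod 2 = 0+0+0+0+0+0+0+0+0+0+0+0+0+0+0+0+0+0+0+0+0+0+0+0+0+0 mod 2 = 0
  c[23] = d·G[:,23] = (10101100000111110001001110)·(00000000000000000010000000) mod 2 = 0+0+0+0+0+0+0+0+0+0+0+0+0+0+0+0+0+0+0+0+0+0+0+0+0+0 mod 2 = 0
  c[24] = d·G[:,24] = (10101100000111110001001110)·(00000000000000000001000000) mod 2 = 0+0+0+0+0+0+0+0+0+0+0+0+0+0+0+0+0+0+0+1+0+0+0+0+0+0 mod 2 = 1
  c[25] = d·G[:,25] = (10101100000111110001001110)·(00000000000000000000100000) mod 2 = 0+0+0+0+0+0+0+0+0+0+0+0+0+0+0+0+0+0+0+0+0+0+0+0+0+0 mod 2 = 0
  c[26] = d·G[:,26] = (10101100000111110001001110)·(00000000000000000000010000) mod 2 = 0+0+0+0+0+0+0+0+0+0+0+0+0+0+0+0+0+0+0+0+0+0+0+0+0+0 mod 2 = 0
  c[27] = d·G[:,27] = (10101100000111110001001110)·(00000000000000000000001000) mod 2 = 0+0+0+0+0+0+0+0+0+0+0+0+0+0+0+0+0+0+0+0+0+0+1+0+0+0 mod 2 = 1
  c[28] = d·G[:,28] = (10101100000111110001001110)·(00000000000000000000000100) mod 2 = 0+0+0+0+0+0+0+0+0+0+0+0+0+0+0+0+0+0+0+0+0+0+0+1+0+0 mod 2 = 1
  c[29] = d·G[:,29] = (10101100000111110001001110)·(00000000000000000000000010) mod 2 = 0+0+0+0+0+0+0+0+0+0+0+0+0+0+0+0+0+0+0+0+0+0+0+0+1+0 mod 2 = 1
  c[30] = d·G[:,30] = (10101100000111110001001110)·(00000000000000000000000001) mod 2 = 0+0+0+0+0+0+0+0+0+0+0+0+0+0+0+0+0+0+0+0+0+0+0+0+0+0 mod 2 = 0
Codeword = 1010010011000001111110001001110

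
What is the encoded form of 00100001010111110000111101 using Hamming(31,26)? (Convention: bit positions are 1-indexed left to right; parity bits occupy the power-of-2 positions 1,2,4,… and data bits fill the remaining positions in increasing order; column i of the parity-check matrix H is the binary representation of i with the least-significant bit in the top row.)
Codeword c = d · G (mod 2), d = 00100001010111110000111101:
  c[0] = d·G[:,0] = (00100001010111110000111101)·(11011010101101010101010101) mod 2 = 0+0+0+0+0+0+0+0+0+0+0+1+0+1+0+1+0+0+0+0+0+1+0+1+0+1 mod 2 = 0
  c[1] = d·G[:,1] = (00100001010111110000111101)·(10110110011011001100110011) mod 2 = 0+0+1+0+0+0+0+0+0+1+0+0+1+1+0+0+0+0+0+0+1+1+0+0+0+1 mod 2 = 1
  c[2] = d·G[:,2] = (00100001010111110000111101)·(10000000000000000000000000) mod 2 = 0+0+0+0+0+0+0+0+0+0+0+0+0+0+0+0+0+0+0+0+0+0+0+0+0+0 mod 2 = 0
  c[3] = d·G[:,3] = (00100001010111110000111101)·(01110001111000111100001111) mod 2 = 0+0+1+0+0+0+0+1+0+1+0+0+0+0+1+1+0+0+0+0+0+0+1+1+0+1 mod 2 = 0
  c[4] = d·G[:,4] = (00100001010111110000111101)·(01000000000000000000000000) mod 2 = 0+0+0+0+0+0+0+0+0+0+0+0+0+0+0+0+0+0+0+0+0+0+0+0+0+0 mod 2 = 0
  c[5] = d·G[:,5] = (00100001010111110000111101)·(00100000000000000000000000) mod 2 = 0+0+1+0+0+0+0+0+0+0+0+0+0+0+0+0+0+0+0+0+0+0+0+0+0+0 mod 2 = 1
  c[6] = d·G[:,6] = (00100001010111110000111101)·(00010000000000000000000000) mod 2 = 0+0+0+0+0+0+0+0+0+0+0+0+0+0+0+0+0+0+0+0+0+0+0+0+0+0 mod 2 = 0
  c[7] = d·G[:,7] = (00100001010111110000111101)·(00001111111000000011111111) mod 2 = 0+0+0+0+0+0+0+1+0+1+0+0+0+0+0+0+0+0+0+0+1+1+1+1+0+1 mod 2 = 1
  c[8] = d·G[:,8] = (00100001010111110000111101)·(00001000000000000000000000) mod 2 = 0+0+0+0+0+0+0+0+0+0+0+0+0+0+0+0+0+0+0+0+0+0+0+0+0+0 mod 2 = 0
  c[9] = d·G[:,9] = (00100001010111110000111101)·(00000100000000000000000000) mod 2 = 0+0+0+0+0+0+0+0+0+0+0+0+0+0+0+0+0+0+0+0+0+0+0+0+0+0 mod 2 = 0
  c[10] = d·G[:,10] = (00100001010111110000111101)·(00000010000000000000000000) mod 2 = 0+0+0+0+0+0+0+0+0+0+0+0+0+0+0+0+0+0+0+0+0+0+0+0+0+0 mod 2 = 0
  c[11] = d·G[:,11] = (00100001010111110000111101)·(00000001000000000000000000) mod 2 = 0+0+0+0+0+0+0+1+0+0+0+0+0+0+0+0+0+0+0+0+0+0+0+0+0+0 mod 2 = 1
  c[12] = d·G[:,12] = (00100001010111110000111101)·(00000000100000000000000000) mod 2 = 0+0+0+0+0+0+0+0+0+0+0+0+0+0+0+0+0+0+0+0+0+0+0+0+0+0 mod 2 = 0
  c[13] = d·G[:,13] = (00100001010111110000111101)·(00000000010000000000000000) mod 2 = 0+0+0+0+0+0+0+0+0+1+0+0+0+0+0+0+0+0+0+0+0+0+0+0+0+0 mod 2 = 1
  c[14] = d·G[:,14] = (00100001010111110000111101)·(00000000001000000000000000) mod 2 = 0+0+0+0+0+0+0+0+0+0+0+0+0+0+0+0+0+0+0+0+0+0+0+0+0+0 mod 2 = 0
  c[15] = d·G[:,15] = (00100001010111110000111101)·(00000000000111111111111111) mod 2 = 0+0+0+0+0+0+0+0+0+0+0+1+1+1+1+1+0+0+0+0+1+1+1+1+0+1 mod 2 = 0
  c[16] = d·G[:,16] = (00100001010111110000111101)·(00000000000100000000000000) mod 2 = 0+0+0+0+0+0+0+0+0+0+0+1+0+0+0+0+0+0+0+0+0+0+0+0+0+0 mod 2 = 1
  c[17] = d·G[:,17] = (00100001010111110000111101)·(00000000000010000000000000) mod 2 = 0+0+0+0+0+0+0+0+0+0+0+0+1+0+0+0+0+0+0+0+0+0+0+0+0+0 mod 2 = 1
  c[18] = d·G[:,18] = (00100001010111110000111101)·(00000000000001000000000000) mod 2 = 0+0+0+0+0+0+0+0+0+0+0+0+0+1+0+0+0+0+0+0+0+0+0+0+0+0 mod 2 = 1
  c[19] = d·G[:,19] = (00100001010111110000111101)·(00000000000000100000000000) mod 2 = 0+0+0+0+0+0+0+0+0+0+0+0+0+0+1+0+0+0+0+0+0+0+0+0+0+0 mod 2 = 1
  c[20] = d·G[:,20] = (00100001010111110000111101)·(00000000000000010000000000) mod 2 = 0+0+0+0+0+0+0+0+0+0+0+0+0+0+0+1+0+0+0+0+0+0+0+0+0+0 mod 2 = 1
  c[21] = d·G[:,21] = (00100001010111110000111101)·(00000000000000001000000000) mod 2 = 0+0+0+0+0+0+0+0+0+0+0+0+0+0+0+0+0+0+0+0+0+0+0+0+0+0 mod 2 = 0
  c[22] = d·G[:,22] = (00100001010111110000111101)·(00000000000000000100000000) mod 2 = 0+0+0+0+0+0+0+0+0+0+0+0+0+0+0+0+0+0+0+0+0+0+0+0+0+0 mod 2 = 0
  c[23] = d·G[:,23] = (00100001010111110000111101)·(00000000000000000010000000) mod 2 = 0+0+0+0+0+0+0+0+0+0+0+0+0+0+0+0+0+0+0+0+0+0+0+0+0+0 mod 2 = 0
  c[24] = d·G[:,24] = (00100001010111110000111101)·(00000000000000000001000000) mod 2 = 0+0+0+0+0+0+0+0+0+0+0+0+0+0+0+0+0+0+0+0+0+0+0+0+0+0 mod 2 = 0
  c[25] = d·G[:,25] = (00100001010111110000111101)·(00000000000000000000100000) mod 2 = 0+0+0+0+0+0+0+0+0+0+0+0+0+0+0+0+0+0+0+0+1+0+0+0+0+0 mod 2 = 1
  c[26] = d·G[:,26] = (00100001010111110000111101)·(00000000000000000000010000) mod 2 = 0+0+0+0+0+0+0+0+0+0+0+0+0+0+0+0+0+0+0+0+0+1+0+0+0+0 mod 2 = 1
  c[27] = d·G[:,27] = (00100001010111110000111101)·(00000000000000000000001000) mod 2 = 0+0+0+0+0+0+0+0+0+0+0+0+0+0+0+0+0+0+0+0+0+0+1+0+0+0 mod 2 = 1
  c[28] = d·G[:,28] = (00100001010111110000111101)·(00000000000000000000000100) mod 2 = 0+0+0+0+0+0+0+0+0+0+0+0+0+0+0+0+0+0+0+0+0+0+0+1+0+0 mod 2 = 1
  c[29] = d·G[:,29] = (00100001010111110000111101)·(00000000000000000000000010) mod 2 = 0+0+0+0+0+0+0+0+0+0+0+0+0+0+0+0+0+0+0+0+0+0+0+0+0+0 mod 2 = 0
  c[30] = d·G[:,30] = (00100001010111110000111101)·(00000000000000000000000001) mod 2 = 0+0+0+0+0+0+0+0+0+0+0+0+0+0+0+0+0+0+0+0+0+0+0+0+0+1 mod 2 = 1
Codeword = 0100010100010100111110000111101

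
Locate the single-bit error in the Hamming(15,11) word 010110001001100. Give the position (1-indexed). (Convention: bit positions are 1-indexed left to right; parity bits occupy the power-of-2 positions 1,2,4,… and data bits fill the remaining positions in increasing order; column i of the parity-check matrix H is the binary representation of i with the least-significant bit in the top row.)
Syndrome s = H · r^T (mod 2), r = 010110001001100:
  s[0] = (101010101010101)·(010110001001100) mod 2 = 0+0+0+0+1+0+0+0+1+0+0+0+1+0+0 mod 2 = 1
  s[1] = (011001100110011)·(010110001001100) mod 2 = 0+1+0+0+0+0+0+0+0+0+0+0+0+0+0 mod 2 = 1
  s[2] = (000111100001111)·(010110001001100) mod 2 = 0+0+0+1+1+0+0+0+0+0+0+1+1+0+0 mod 2 = 0
  s[3] = (000000011111111)·(010110001001100) mod 2 = 0+0+0+0+0+0+0+0+1+0+0+1+1+0+0 mod 2 = 1
Syndrome = 1101
Column i of H is the binary representation of i, so the syndrome is the binary index of the flipped bit.
Read s = 1101 with s[0] as LSB: 1·2^0 + 1·2^1 + 0·2^2 + 1·2^3 = 11.
Error is at bit position 11.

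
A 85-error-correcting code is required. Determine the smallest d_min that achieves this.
Correcting t errors requires d_min ≥ 2t + 1 = 2·85 + 1 = 171.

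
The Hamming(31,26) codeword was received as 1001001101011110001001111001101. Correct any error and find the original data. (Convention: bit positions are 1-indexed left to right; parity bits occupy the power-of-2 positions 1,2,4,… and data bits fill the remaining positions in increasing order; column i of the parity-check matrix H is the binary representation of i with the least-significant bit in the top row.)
Syndrome s = H · r^T (mod 2), r = 1001001101011110001001111001101:
  s[0] = (1010101010101010101010101010101)·(1001001101011110001001111001101) mod 2 = 1+0+0+0+0+0+1+0+0+0+0+0+1+0+1+0+0+0+1+0+0+0+1+0+1+0+0+0+1+0+1 mod 2 = 1
  s[1] = (0110011001100110011001100110011)·(1001001101011110001001111001101) mod 2 = 0+0+0+0+0+0+1+0+0+1+0+0+0+1+1+0+0+0+1+0+0+1+1+0+0+0+0+0+0+0+1 mod 2 = 0
  s[2] = (0001111000011110000111100001111)·(1001001101011110001001111001101) mod 2 = 0+0+0+1+0+0+1+0+0+0+0+1+1+1+1+0+0+0+0+0+0+1+1+0+0+0+0+1+1+0+1 mod 2 = 1
  s[3] = (0000000111111110000000011111111)·(1001001101011110001001111001101) mod 2 = 0+0+0+0+0+0+0+1+0+1+0+1+1+1+1+0+0+0+0+0+0+0+0+1+1+0+0+1+1+0+1 mod 2 = 1
  s[4] = (0000000000000001111111111111111)·(1001001101011110001001111001101) mod 2 = 0+0+0+0+0+0+0+0+0+0+0+0+0+0+0+0+0+0+1+0+0+1+1+1+1+0+0+1+1+0+1 mod 2 = 0
Syndrome = 10110
Column 13 of H equals this syndrome → error at bit 13 (1-indexed).
Flip bit 13: 1001001101011110001001111001101 → 1001001101010110001001111001101
Extract data bits at positions {3,5,6,7,9,10,11,12,13,14,15,17,18,19,20,21,22,23,24,25,26,27,28,29,30,31}: 00010101011001001111001101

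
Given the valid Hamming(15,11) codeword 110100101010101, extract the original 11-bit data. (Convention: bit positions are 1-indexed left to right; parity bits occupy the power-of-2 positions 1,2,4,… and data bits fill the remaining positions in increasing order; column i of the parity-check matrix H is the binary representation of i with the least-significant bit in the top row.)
Parity bits occupy power-of-2 positions; data bits are at positions {3,5,6,7,9,10,11,12,13,14,15} (1-indexed).
Extract: c[3]=0 c[5]=0 c[6]=0 c[7]=1 c[9]=1 c[10]=0 c[11]=1 c[12]=0 c[13]=1 c[14]=0 c[15]=1
Data = 00011010101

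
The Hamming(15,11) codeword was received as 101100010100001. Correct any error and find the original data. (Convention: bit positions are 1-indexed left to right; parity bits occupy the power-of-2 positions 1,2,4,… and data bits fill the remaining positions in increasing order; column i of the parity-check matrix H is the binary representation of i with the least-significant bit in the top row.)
Syndrome s = H · r^T (mod 2), r = 101100010100001:
  s[0] = (101010101010101)·(101100010100001) mod 2 = 1+0+1+0+0+0+0+0+0+0+0+0+0+0+1 mod 2 = 1
  s[1] = (011001100110011)·(101100010100001) mod 2 = 0+0+1+0+0+0+0+0+0+1+0+0+0+0+1 mod 2 = 1
  s[2] = (000111100001111)·(101100010100001) mod 2 = 0+0+0+1+0+0+0+0+0+0+0+0+0+0+1 mod 2 = 0
  s[3] = (000000011111111)·(101100010100001) mod 2 = 0+0+0+0+0+0+0+1+0+1+0+0+0+0+1 mod 2 = 1
Syndrome = 1101
Column 11 of H equals this syndrome → error at bit 11 (1-indexed).
Flip bit 11: 101100010100001 → 101100010110001
Extract data bits at positions {3,5,6,7,9,10,11,12,13,14,15}: 10000110001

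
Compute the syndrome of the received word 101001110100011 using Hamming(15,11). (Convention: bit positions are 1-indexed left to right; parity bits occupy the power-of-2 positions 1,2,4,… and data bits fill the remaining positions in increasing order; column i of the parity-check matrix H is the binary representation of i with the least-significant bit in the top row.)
Syndrome s = H · r^T (mod 2), r = 101001110100011:
  s[0] = (101010101010101)·(101001110100011) mod 2 = 1+0+1+0+0+0+1+0+0+0+0+0+0+0+1 mod 2 = 0
  s[1] = (011001100110011)·(101001110100011) mod 2 = 0+0+1+0+0+1+1+0+0+1+0+0+0+1+1 mod 2 = 0
  s[2] = (000111100001111)·(101001110100011) mod 2 = 0+0+0+0+0+1+1+0+0+0+0+0+0+1+1 mod 2 = 0
  s[3] = (000000011111111)·(101001110100011) mod 2 = 0+0+0+0+0+0+0+1+0+1+0+0+0+1+1 mod 2 = 0
Syndrome = 0000
s = 0: no error detected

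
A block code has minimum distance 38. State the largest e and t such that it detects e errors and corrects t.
(a) Detection requires d_min ≥ e+1, so e ≤ d_min − 1 = 37.
(b) Correction requires d_min ≥ 2t+1, so t ≤ ⌊(d_min − 1)/2⌋ = ⌊37/2⌋ = 18.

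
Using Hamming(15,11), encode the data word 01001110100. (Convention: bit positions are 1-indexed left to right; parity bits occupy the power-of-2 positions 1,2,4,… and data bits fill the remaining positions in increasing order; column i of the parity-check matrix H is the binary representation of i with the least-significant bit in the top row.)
Codeword c = d · G (mod 2), d = 01001110100:
  c[0] = d·G[:,0] = (01001110100)·(11011010101) mod 2 = 0+1+0+0+1+0+1+0+1+0+0 mod 2 = 0
  c[1] = d·G[:,1] = (01001110100)·(10110110011) mod 2 = 0+0+0+0+0+1+1+0+0+0+0 mod 2 = 0
  c[2] = d·G[:,2] = (01001110100)·(10000000000) mod 2 = 0+0+0+0+0+0+0+0+0+0+0 mod 2 = 0
  c[3] = d·G[:,3] = (01001110100)·(01110001111) mod 2 = 0+1+0+0+0+0+0+0+1+0+0 mod 2 = 0
  c[4] = d·G[:,4] = (01001110100)·(01000000000) mod 2 = 0+1+0+0+0+0+0+0+0+0+0 mod 2 = 1
  c[5] = d·G[:,5] = (01001110100)·(00100000000) mod 2 = 0+0+0+0+0+0+0+0+0+0+0 mod 2 = 0
  c[6] = d·G[:,6] = (01001110100)·(00010000000) mod 2 = 0+0+0+0+0+0+0+0+0+0+0 mod 2 = 0
  c[7] = d·G[:,7] = (01001110100)·(00001111111) mod 2 = 0+0+0+0+1+1+1+0+1+0+0 mod 2 = 0
  c[8] = d·G[:,8] = (01001110100)·(00001000000) mod 2 = 0+0+0+0+1+0+0+0+0+0+0 mod 2 = 1
  c[9] = d·G[:,9] = (01001110100)·(00000100000) mod 2 = 0+0+0+0+0+1+0+0+0+0+0 mod 2 = 1
  c[10] = d·G[:,10] = (01001110100)·(00000010000) mod 2 = 0+0+0+0+0+0+1+0+0+0+0 mod 2 = 1
  c[11] = d·G[:,11] = (01001110100)·(00000001000) mod 2 = 0+0+0+0+0+0+0+0+0+0+0 mod 2 = 0
  c[12] = d·G[:,12] = (01001110100)·(00000000100) mod 2 = 0+0+0+0+0+0+0+0+1+0+0 mod 2 = 1
  c[13] = d·G[:,13] = (01001110100)·(00000000010) mod 2 = 0+0+0+0+0+0+0+0+0+0+0 mod 2 = 0
  c[14] = d·G[:,14] = (01001110100)·(00000000001) mod 2 = 0+0+0+0+0+0+0+0+0+0+0 mod 2 = 0
Codeword = 000010001110100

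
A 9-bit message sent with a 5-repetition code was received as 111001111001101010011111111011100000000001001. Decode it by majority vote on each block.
Split into 5-bit blocks and majority-vote each:
  block 1 = 11100: 3 ones, 2 zeros → 1
  block 2 = 11110: 4 ones, 1 zeros → 1
  block 3 = 01101: 3 ones, 2 zeros → 1
  block 4 = 01001: 2 ones, 3 zeros → 0
  block 5 = 11111: 5 ones, 0 zeros → 1
  block 6 = 11011: 4 ones, 1 zeros → 1
  block 7 = 10000: 1 ones, 4 zeros → 0
  block 8 = 00000: 0 ones, 5 zeros → 0
  block 9 = 01001: 2 ones, 3 zeros → 0
Decoded = 111011000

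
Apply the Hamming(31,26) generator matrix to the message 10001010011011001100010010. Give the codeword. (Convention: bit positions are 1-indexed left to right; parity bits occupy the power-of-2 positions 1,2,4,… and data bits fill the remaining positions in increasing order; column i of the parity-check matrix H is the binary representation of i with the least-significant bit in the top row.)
Codeword c = d · G (mod 2), d = 10001010011011001100010010:
  c[0] = d·G[:,0] = (10001010011011001100010010)·(11011010101101010101010101) mod 2 = 1+0+0+0+1+0+1+0+0+0+1+0+0+1+0+0+0+1+0+0+0+1+0+0+0+0 mod 2 = 1
  c[1] = d·G[:,1] = (10001010011011001100010010)·(10110110011011001100110011) mod 2 = 1+0+0+0+0+0+1+0+0+1+1+0+1+1+0+0+1+1+0+0+0+1+0+0+1+0 mod 2 = 0
  c[2] = d·G[:,2] = (10001010011011001100010010)·(10000000000000000000000000) mod 2 = 1+0+0+0+0+0+0+0+0+0+0+0+0+0+0+0+0+0+0+0+0+0+0+0+0+0 mod 2 = 1
  c[3] = d·G[:,3] = (10001010011011001100010010)·(01110001111000111100001111) mod 2 = 0+0+0+0+0+0+0+0+0+1+1+0+0+0+0+0+1+1+0+0+0+0+0+0+1+0 mod 2 = 1
  c[4] = d·G[:,4] = (10001010011011001100010010)·(01000000000000000000000000) mod 2 = 0+0+0+0+0+0+0+0+0+0+0+0+0+0+0+0+0+0+0+0+0+0+0+0+0+0 mod 2 = 0
  c[5] = d·G[:,5] = (10001010011011001100010010)·(00100000000000000000000000) mod 2 = 0+0+0+0+0+0+0+0+0+0+0+0+0+0+0+0+0+0+0+0+0+0+0+0+0+0 mod 2 = 0
  c[6] = d·G[:,6] = (10001010011011001100010010)·(00010000000000000000000000) mod 2 = 0+0+0+0+0+0+0+0+0+0+0+0+0+0+0+0+0+0+0+0+0+0+0+0+0+0 mod 2 = 0
  c[7] = d·G[:,7] = (10001010011011001100010010)·(00001111111000000011111111) mod 2 = 0+0+0+0+1+0+1+0+0+1+1+0+0+0+0+0+0+0+0+0+0+1+0+0+1+0 mod 2 = 0
  c[8] = d·G[:,8] = (10001010011011001100010010)·(00001000000000000000000000) mod 2 = 0+0+0+0+1+0+0+0+0+0+0+0+0+0+0+0+0+0+0+0+0+0+0+0+0+0 mod 2 = 1
  c[9] = d·G[:,9] = (10001010011011001100010010)·(00000100000000000000000000) mod 2 = 0+0+0+0+0+0+0+0+0+0+0+0+0+0+0+0+0+0+0+0+0+0+0+0+0+0 mod 2 = 0
  c[10] = d·G[:,10] = (10001010011011001100010010)·(00000010000000000000000000) mod 2 = 0+0+0+0+0+0+1+0+0+0+0+0+0+0+0+0+0+0+0+0+0+0+0+0+0+0 mod 2 = 1
  c[11] = d·G[:,11] = (10001010011011001100010010)·(00000001000000000000000000) mod 2 = 0+0+0+0+0+0+0+0+0+0+0+0+0+0+0+0+0+0+0+0+0+0+0+0+0+0 mod 2 = 0
  c[12] = d·G[:,12] = (10001010011011001100010010)·(00000000100000000000000000) mod 2 = 0+0+0+0+0+0+0+0+0+0+0+0+0+0+0+0+0+0+0+0+0+0+0+0+0+0 mod 2 = 0
  c[13] = d·G[:,13] = (10001010011011001100010010)·(00000000010000000000000000) mod 2 = 0+0+0+0+0+0+0+0+0+1+0+0+0+0+0+0+0+0+0+0+0+0+0+0+0+0 mod 2 = 1
  c[14] = d·G[:,14] = (10001010011011001100010010)·(00000000001000000000000000) mod 2 = 0+0+0+0+0+0+0+0+0+0+1+0+0+0+0+0+0+0+0+0+0+0+0+0+0+0 mod 2 = 1
  c[15] = d·G[:,15] = (10001010011011001100010010)·(00000000000111111111111111) mod 2 = 0+0+0+0+0+0+0+0+0+0+0+0+1+1+0+0+1+1+0+0+0+1+0+0+1+0 mod 2 = 0
  c[16] = d·G[:,16] = (10001010011011001100010010)·(00000000000100000000000000) mod 2 = 0+0+0+0+0+0+0+0+0+0+0+0+0+0+0+0+0+0+0+0+0+0+0+0+0+0 mod 2 = 0
  c[17] = d·G[:,17] = (10001010011011001100010010)·(00000000000010000000000000) mod 2 = 0+0+0+0+0+0+0+0+0+0+0+0+1+0+0+0+0+0+0+0+0+0+0+0+0+0 mod 2 = 1
  c[18] = d·G[:,18] = (10001010011011001100010010)·(00000000000001000000000000) mod 2 = 0+0+0+0+0+0+0+0+0+0+0+0+0+1+0+0+0+0+0+0+0+0+0+0+0+0 mod 2 = 1
  c[19] = d·G[:,19] = (10001010011011001100010010)·(00000000000000100000000000) mod 2 = 0+0+0+0+0+0+0+0+0+0+0+0+0+0+0+0+0+0+0+0+0+0+0+0+0+0 mod 2 = 0
  c[20] = d·G[:,20] = (10001010011011001100010010)·(00000000000000010000000000) mod 2 = 0+0+0+0+0+0+0+0+0+0+0+0+0+0+0+0+0+0+0+0+0+0+0+0+0+0 mod 2 = 0
  c[21] = d·G[:,21] = (10001010011011001100010010)·(00000000000000001000000000) mod 2 = 0+0+0+0+0+0+0+0+0+0+0+0+0+0+0+0+1+0+0+0+0+0+0+0+0+0 mod 2 = 1
  c[22] = d·G[:,22] = (10001010011011001100010010)·(00000000000000000100000000) mod 2 = 0+0+0+0+0+0+0+0+0+0+0+0+0+0+0+0+0+1+0+0+0+0+0+0+0+0 mod 2 = 1
  c[23] = d·G[:,23] = (10001010011011001100010010)·(00000000000000000010000000) mod 2 = 0+0+0+0+0+0+0+0+0+0+0+0+0+0+0+0+0+0+0+0+0+0+0+0+0+0 mod 2 = 0
  c[24] = d·G[:,24] = (10001010011011001100010010)·(00000000000000000001000000) mod 2 = 0+0+0+0+0+0+0+0+0+0+0+0+0+0+0+0+0+0+0+0+0+0+0+0+0+0 mod 2 = 0
  c[25] = d·G[:,25] = (10001010011011001100010010)·(00000000000000000000100000) mod 2 = 0+0+0+0+0+0+0+0+0+0+0+0+0+0+0+0+0+0+0+0+0+0+0+0+0+0 mod 2 = 0
  c[26] = d·G[:,26] = (10001010011011001100010010)·(00000000000000000000010000) mod 2 = 0+0+0+0+0+0+0+0+0+0+0+0+0+0+0+0+0+0+0+0+0+1+0+0+0+0 mod 2 = 1
  c[27] = d·G[:,27] = (10001010011011001100010010)·(00000000000000000000001000) mod 2 = 0+0+0+0+0+0+0+0+0+0+0+0+0+0+0+0+0+0+0+0+0+0+0+0+0+0 mod 2 = 0
  c[28] = d·G[:,28] = (10001010011011001100010010)·(00000000000000000000000100) mod 2 = 0+0+0+0+0+0+0+0+0+0+0+0+0+0+0+0+0+0+0+0+0+0+0+0+0+0 mod 2 = 0
  c[29] = d·G[:,29] = (10001010011011001100010010)·(00000000000000000000000010) mod 2 = 0+0+0+0+0+0+0+0+0+0+0+0+0+0+0+0+0+0+0+0+0+0+0+0+1+0 mod 2 = 1
  c[30] = d·G[:,30] = (10001010011011001100010010)·(00000000000000000000000001) mod 2 = 0+0+0+0+0+0+0+0+0+0+0+0+0+0+0+0+0+0+0+0+0+0+0+0+0+0 mod 2 = 0
Codeword = 1011000010100110011001100010010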